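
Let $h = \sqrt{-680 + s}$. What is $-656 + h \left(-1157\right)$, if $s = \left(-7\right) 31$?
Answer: $-656 - 1157 i \sqrt{897} \approx -656.0 - 34652.0 i$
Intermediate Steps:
$s = -217$
$h = i \sqrt{897}$ ($h = \sqrt{-680 - 217} = \sqrt{-897} = i \sqrt{897} \approx 29.95 i$)
$-656 + h \left(-1157\right) = -656 + i \sqrt{897} \left(-1157\right) = -656 - 1157 i \sqrt{897}$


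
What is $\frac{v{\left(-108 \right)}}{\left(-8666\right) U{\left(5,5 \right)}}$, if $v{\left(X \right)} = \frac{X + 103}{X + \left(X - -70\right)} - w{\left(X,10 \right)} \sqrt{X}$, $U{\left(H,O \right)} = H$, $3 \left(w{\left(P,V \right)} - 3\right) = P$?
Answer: $- \frac{1}{1265236} - \frac{99 i \sqrt{3}}{21665} \approx -7.9037 \cdot 10^{-7} - 0.0079148 i$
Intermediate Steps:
$w{\left(P,V \right)} = 3 + \frac{P}{3}$
$v{\left(X \right)} = \frac{103 + X}{70 + 2 X} - \sqrt{X} \left(3 + \frac{X}{3}\right)$ ($v{\left(X \right)} = \frac{X + 103}{X + \left(X - -70\right)} - \left(3 + \frac{X}{3}\right) \sqrt{X} = \frac{103 + X}{X + \left(X + 70\right)} - \sqrt{X} \left(3 + \frac{X}{3}\right) = \frac{103 + X}{X + \left(70 + X\right)} - \sqrt{X} \left(3 + \frac{X}{3}\right) = \frac{103 + X}{70 + 2 X} - \sqrt{X} \left(3 + \frac{X}{3}\right)$)
$\frac{v{\left(-108 \right)}}{\left(-8666\right) U{\left(5,5 \right)}} = \frac{\frac{1}{6} \frac{1}{35 - 108} \left(309 - 630 \sqrt{-108} - 88 \left(-108\right)^{\frac{3}{2}} - 2 \left(-108\right)^{\frac{5}{2}} + 3 \left(-108\right)\right)}{\left(-8666\right) 5} = \frac{\frac{1}{6} \frac{1}{-73} \left(309 - 630 \cdot 6 i \sqrt{3} - 88 \left(- 648 i \sqrt{3}\right) - 2 \cdot 69984 i \sqrt{3} - 324\right)}{-43330} = \frac{1}{6} \left(- \frac{1}{73}\right) \left(309 - 3780 i \sqrt{3} + 57024 i \sqrt{3} - 139968 i \sqrt{3} - 324\right) \left(- \frac{1}{43330}\right) = \frac{1}{6} \left(- \frac{1}{73}\right) \left(-15 - 86724 i \sqrt{3}\right) \left(- \frac{1}{43330}\right) = \left(\frac{5}{146} + 198 i \sqrt{3}\right) \left(- \frac{1}{43330}\right) = - \frac{1}{1265236} - \frac{99 i \sqrt{3}}{21665}$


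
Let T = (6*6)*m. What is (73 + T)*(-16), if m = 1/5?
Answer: -6416/5 ≈ -1283.2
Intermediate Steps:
m = 1/5 ≈ 0.20000
T = 36/5 (T = (6*6)*(1/5) = 36*(1/5) = 36/5 ≈ 7.2000)
(73 + T)*(-16) = (73 + 36/5)*(-16) = (401/5)*(-16) = -6416/5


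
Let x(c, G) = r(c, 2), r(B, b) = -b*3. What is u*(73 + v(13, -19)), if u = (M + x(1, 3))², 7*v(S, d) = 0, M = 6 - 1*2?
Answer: 292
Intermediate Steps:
r(B, b) = -3*b
M = 4 (M = 6 - 2 = 4)
v(S, d) = 0 (v(S, d) = (⅐)*0 = 0)
x(c, G) = -6 (x(c, G) = -3*2 = -6)
u = 4 (u = (4 - 6)² = (-2)² = 4)
u*(73 + v(13, -19)) = 4*(73 + 0) = 4*73 = 292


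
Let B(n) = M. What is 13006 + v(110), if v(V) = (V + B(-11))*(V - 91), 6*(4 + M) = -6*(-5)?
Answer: 15115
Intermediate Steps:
M = 1 (M = -4 + (-6*(-5))/6 = -4 + (1/6)*30 = -4 + 5 = 1)
B(n) = 1
v(V) = (1 + V)*(-91 + V) (v(V) = (V + 1)*(V - 91) = (1 + V)*(-91 + V))
13006 + v(110) = 13006 + (-91 + 110**2 - 90*110) = 13006 + (-91 + 12100 - 9900) = 13006 + 2109 = 15115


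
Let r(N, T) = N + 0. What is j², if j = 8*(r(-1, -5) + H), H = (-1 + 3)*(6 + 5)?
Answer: 28224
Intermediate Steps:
r(N, T) = N
H = 22 (H = 2*11 = 22)
j = 168 (j = 8*(-1 + 22) = 8*21 = 168)
j² = 168² = 28224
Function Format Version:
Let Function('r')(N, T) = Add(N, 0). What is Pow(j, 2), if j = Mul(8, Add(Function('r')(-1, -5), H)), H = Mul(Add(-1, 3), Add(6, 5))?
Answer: 28224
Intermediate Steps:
Function('r')(N, T) = N
H = 22 (H = Mul(2, 11) = 22)
j = 168 (j = Mul(8, Add(-1, 22)) = Mul(8, 21) = 168)
Pow(j, 2) = Pow(168, 2) = 28224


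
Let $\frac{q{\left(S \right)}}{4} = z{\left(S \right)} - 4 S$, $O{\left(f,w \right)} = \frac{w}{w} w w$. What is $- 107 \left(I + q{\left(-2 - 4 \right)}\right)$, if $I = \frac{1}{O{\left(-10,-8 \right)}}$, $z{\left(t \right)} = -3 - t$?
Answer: $- \frac{739691}{64} \approx -11558.0$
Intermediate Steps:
$O{\left(f,w \right)} = w^{2}$ ($O{\left(f,w \right)} = 1 w w = w w = w^{2}$)
$I = \frac{1}{64}$ ($I = \frac{1}{\left(-8\right)^{2}} = \frac{1}{64} \approx 0.015625$)
$q{\left(S \right)} = -12 - 20 S$ ($q{\left(S \right)} = 4 \left(\left(-3 - S\right) - 4 S\right) = 4 \left(-3 - 5 S\right) = -12 - 20 S$)
$- 107 \left(I + q{\left(-2 - 4 \right)}\right) = - 107 \left(\frac{1}{64} - \left(12 + 20 \left(-2 - 4\right)\right)\right) = - 107 \left(\frac{1}{64} - -108\right) = - 107 \left(\frac{1}{64} + \left(-12 + 120\right)\right) = - 107 \left(\frac{1}{64} + 108\right) = \left(-107\right) \frac{6913}{64} = - \frac{739691}{64}$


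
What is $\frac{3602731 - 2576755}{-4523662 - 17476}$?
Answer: $- \frac{73284}{324367} \approx -0.22593$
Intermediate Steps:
$\frac{3602731 - 2576755}{-4523662 - 17476} = \frac{1025976}{-4541138} = 1025976 \left(- \frac{1}{4541138}\right) = - \frac{73284}{324367}$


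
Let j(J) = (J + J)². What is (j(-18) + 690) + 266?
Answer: 2252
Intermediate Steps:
j(J) = 4*J² (j(J) = (2*J)² = 4*J²)
(j(-18) + 690) + 266 = (4*(-18)² + 690) + 266 = (4*324 + 690) + 266 = (1296 + 690) + 266 = 1986 + 266 = 2252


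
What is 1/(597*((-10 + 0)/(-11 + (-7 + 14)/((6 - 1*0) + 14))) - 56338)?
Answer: -71/3960198 ≈ -1.7928e-5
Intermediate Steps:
1/(597*((-10 + 0)/(-11 + (-7 + 14)/((6 - 1*0) + 14))) - 56338) = 1/(597*(-10/(-11 + 7/((6 + 0) + 14))) - 56338) = 1/(597*(-10/(-11 + 7/(6 + 14))) - 56338) = 1/(597*(-10/(-11 + 7/20)) - 56338) = 1/(597*(-10/(-213/20)) - 56338) = 1/(597*(-10*(-20/213)) - 56338) = 1/(597*(200/213) - 56338) = 1/(39800/71 - 56338) = 1/(-3960198/71) = -71/3960198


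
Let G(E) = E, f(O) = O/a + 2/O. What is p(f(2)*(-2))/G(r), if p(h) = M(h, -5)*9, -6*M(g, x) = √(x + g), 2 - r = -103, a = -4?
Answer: -I*√6/70 ≈ -0.034993*I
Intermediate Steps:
f(O) = 2/O - O/4 (f(O) = O/(-4) + 2/O = O*(-¼) + 2/O = -O/4 + 2/O = 2/O - O/4)
r = 105 (r = 2 - 1*(-103) = 2 + 103 = 105)
M(g, x) = -√(g + x)/6 (M(g, x) = -√(x + g)/6 = -√(g + x)/6)
p(h) = -3*√(-5 + h)/2 (p(h) = -√(h - 5)/6*9 = -√(-5 + h)/6*9 = -3*√(-5 + h)/2)
p(f(2)*(-2))/G(r) = -3*√(-5 + (2/2 - ¼*2)*(-2))/2/105 = -3*√(-5 + (2*(½) - ½)*(-2))/2*(1/105) = -3*√(-5 + (1 - ½)*(-2))/2*(1/105) = -3*√(-5 + (½)*(-2))/2*(1/105) = -3*√(-5 - 1)/2*(1/105) = -3*I*√6/2*(1/105) = -I*√6/70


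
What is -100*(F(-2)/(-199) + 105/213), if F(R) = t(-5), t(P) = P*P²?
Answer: -1584000/14129 ≈ -112.11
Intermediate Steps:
t(P) = P³
F(R) = -125 (F(R) = (-5)³ = -125)
-100*(F(-2)/(-199) + 105/213) = -100*(-125/(-199) + 105/213) = -100*(-125*(-1/199) + 105*(1/213)) = -100*(125/199 + 35/71) = -100*15840/14129 = -1584000/14129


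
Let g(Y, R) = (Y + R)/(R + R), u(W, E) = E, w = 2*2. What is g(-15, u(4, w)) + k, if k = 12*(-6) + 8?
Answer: -523/8 ≈ -65.375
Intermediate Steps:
w = 4
g(Y, R) = (R + Y)/(2*R) (g(Y, R) = (R + Y)/((2*R)) = (R + Y)*(1/(2*R)) = (R + Y)/(2*R))
k = -64 (k = -72 + 8 = -64)
g(-15, u(4, w)) + k = (½)*(4 - 15)/4 - 64 = (½)*(¼)*(-11) - 64 = -11/8 - 64 = -523/8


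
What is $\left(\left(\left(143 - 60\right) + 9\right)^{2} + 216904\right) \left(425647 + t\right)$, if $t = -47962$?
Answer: $85118113080$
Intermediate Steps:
$\left(\left(\left(143 - 60\right) + 9\right)^{2} + 216904\right) \left(425647 + t\right) = \left(\left(\left(143 - 60\right) + 9\right)^{2} + 216904\right) \left(425647 - 47962\right) = \left(\left(\left(143 - 60\right) + 9\right)^{2} + 216904\right) 377685 = \left(\left(83 + 9\right)^{2} + 216904\right) 377685 = \left(92^{2} + 216904\right) 377685 = \left(8464 + 216904\right) 377685 = 225368 \cdot 377685 = 85118113080$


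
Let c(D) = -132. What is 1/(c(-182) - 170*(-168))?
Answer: 1/28428 ≈ 3.5177e-5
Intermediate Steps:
1/(c(-182) - 170*(-168)) = 1/(-132 - 170*(-168)) = 1/(-132 + 28560) = 1/28428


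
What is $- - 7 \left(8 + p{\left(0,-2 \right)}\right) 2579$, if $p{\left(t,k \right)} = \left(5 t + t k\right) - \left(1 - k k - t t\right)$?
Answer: $198583$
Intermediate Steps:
$p{\left(t,k \right)} = -1 + k^{2} + t^{2} + 5 t + k t$ ($p{\left(t,k \right)} = \left(5 t + k t\right) - \left(1 - k^{2} - t^{2}\right) = \left(5 t + k t\right) + \left(-1 + k^{2} + t^{2}\right) = -1 + k^{2} + t^{2} + 5 t + k t$)
$- - 7 \left(8 + p{\left(0,-2 \right)}\right) 2579 = - - 7 \left(8 + \left(-1 + \left(-2\right)^{2} + 0^{2} + 5 \cdot 0 - 0\right)\right) 2579 = - - 7 \left(8 + \left(-1 + 4 + 0 + 0 + 0\right)\right) 2579 = - - 7 \left(8 + 3\right) 2579 = - \left(-7\right) 11 \cdot 2579 = - \left(-77\right) 2579 = \left(-1\right) \left(-198583\right) = 198583$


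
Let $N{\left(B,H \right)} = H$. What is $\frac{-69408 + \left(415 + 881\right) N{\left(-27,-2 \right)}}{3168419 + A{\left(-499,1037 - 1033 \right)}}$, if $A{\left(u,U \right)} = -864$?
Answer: $- \frac{14400}{633511} \approx -0.02273$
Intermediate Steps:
$\frac{-69408 + \left(415 + 881\right) N{\left(-27,-2 \right)}}{3168419 + A{\left(-499,1037 - 1033 \right)}} = \frac{-69408 + \left(415 + 881\right) \left(-2\right)}{3168419 - 864} = \frac{-69408 + 1296 \left(-2\right)}{3167555} = \left(-69408 - 2592\right) \frac{1}{3167555} = \left(-72000\right) \frac{1}{3167555} = - \frac{14400}{633511}$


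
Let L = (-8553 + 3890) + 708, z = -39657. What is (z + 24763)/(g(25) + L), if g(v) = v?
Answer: 7447/1965 ≈ 3.7898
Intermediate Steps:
L = -3955 (L = -4663 + 708 = -3955)
(z + 24763)/(g(25) + L) = (-39657 + 24763)/(25 - 3955) = -14894/(-3930) = -14894*(-1/3930) = 7447/1965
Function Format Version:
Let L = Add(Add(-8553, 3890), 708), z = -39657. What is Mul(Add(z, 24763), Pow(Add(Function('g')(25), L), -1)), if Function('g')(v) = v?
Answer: Rational(7447, 1965) ≈ 3.7898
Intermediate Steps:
L = -3955 (L = Add(-4663, 708) = -3955)
Mul(Add(z, 24763), Pow(Add(Function('g')(25), L), -1)) = Mul(Add(-39657, 24763), Pow(Add(25, -3955), -1)) = Mul(-14894, Pow(-3930, -1)) = Mul(-14894, Rational(-1, 3930)) = Rational(7447, 1965)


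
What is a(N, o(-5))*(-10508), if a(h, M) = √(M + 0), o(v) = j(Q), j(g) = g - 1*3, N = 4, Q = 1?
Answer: -10508*I*√2 ≈ -14861.0*I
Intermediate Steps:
j(g) = -3 + g (j(g) = g - 3 = -3 + g)
o(v) = -2 (o(v) = -3 + 1 = -2)
a(h, M) = √M
a(N, o(-5))*(-10508) = √(-2)*(-10508) = (I*√2)*(-10508) = -10508*I*√2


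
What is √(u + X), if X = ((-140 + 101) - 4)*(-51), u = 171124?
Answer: √173317 ≈ 416.31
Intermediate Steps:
X = 2193 (X = (-39 - 4)*(-51) = -43*(-51) = 2193)
√(u + X) = √(171124 + 2193) = √173317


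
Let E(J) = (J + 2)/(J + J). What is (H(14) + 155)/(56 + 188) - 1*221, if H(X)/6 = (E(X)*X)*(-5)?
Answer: -54009/244 ≈ -221.35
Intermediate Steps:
E(J) = (2 + J)/(2*J) (E(J) = (2 + J)/((2*J)) = (2 + J)*(1/(2*J)) = (2 + J)/(2*J))
H(X) = -30 - 15*X (H(X) = 6*((((2 + X)/(2*X))*X)*(-5)) = 6*((1 + X/2)*(-5)) = 6*(-5 - 5*X/2) = -30 - 15*X)
(H(14) + 155)/(56 + 188) - 1*221 = ((-30 - 15*14) + 155)/(56 + 188) - 1*221 = ((-30 - 210) + 155)/244 - 221 = (-240 + 155)*(1/244) - 221 = -85*1/244 - 221 = -85/244 - 221 = -54009/244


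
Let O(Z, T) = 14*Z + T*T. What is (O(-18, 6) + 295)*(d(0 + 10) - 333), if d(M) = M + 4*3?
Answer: -24569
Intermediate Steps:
O(Z, T) = T² + 14*Z (O(Z, T) = 14*Z + T² = T² + 14*Z)
d(M) = 12 + M (d(M) = M + 12 = 12 + M)
(O(-18, 6) + 295)*(d(0 + 10) - 333) = ((6² + 14*(-18)) + 295)*((12 + (0 + 10)) - 333) = ((36 - 252) + 295)*((12 + 10) - 333) = (-216 + 295)*(22 - 333) = 79*(-311) = -24569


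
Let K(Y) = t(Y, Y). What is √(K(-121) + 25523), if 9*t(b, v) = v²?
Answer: 2*√61087/3 ≈ 164.77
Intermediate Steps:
t(b, v) = v²/9
K(Y) = Y²/9
√(K(-121) + 25523) = √((⅑)*(-121)² + 25523) = √((⅑)*14641 + 25523) = √(14641/9 + 25523) = √(244348/9) = 2*√61087/3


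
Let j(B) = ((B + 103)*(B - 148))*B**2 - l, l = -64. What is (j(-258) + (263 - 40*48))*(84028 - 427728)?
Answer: -1439714937609900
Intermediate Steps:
j(B) = 64 + B**2*(-148 + B)*(103 + B) (j(B) = ((B + 103)*(B - 148))*B**2 - 1*(-64) = ((103 + B)*(-148 + B))*B**2 + 64 = ((-148 + B)*(103 + B))*B**2 + 64 = B**2*(-148 + B)*(103 + B) + 64 = 64 + B**2*(-148 + B)*(103 + B))
(j(-258) + (263 - 40*48))*(84028 - 427728) = ((64 + (-258)**4 - 15244*(-258)**2 - 45*(-258)**3) + (263 - 40*48))*(84028 - 427728) = ((64 + 4430766096 - 15244*66564 - 45*(-17173512)) + (263 - 1920))*(-343700) = ((64 + 4430766096 - 1014701616 + 772808040) - 1657)*(-343700) = (4188872584 - 1657)*(-343700) = 4188870927*(-343700) = -1439714937609900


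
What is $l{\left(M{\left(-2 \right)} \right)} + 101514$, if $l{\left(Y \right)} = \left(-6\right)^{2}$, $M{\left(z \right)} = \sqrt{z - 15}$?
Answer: $101550$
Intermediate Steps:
$M{\left(z \right)} = \sqrt{-15 + z}$
$l{\left(Y \right)} = 36$
$l{\left(M{\left(-2 \right)} \right)} + 101514 = 36 + 101514 = 101550$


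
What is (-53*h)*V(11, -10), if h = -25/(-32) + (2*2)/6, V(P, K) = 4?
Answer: -7367/24 ≈ -306.96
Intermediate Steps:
h = 139/96 (h = -25*(-1/32) + 4*(⅙) = 25/32 + ⅔ = 139/96 ≈ 1.4479)
(-53*h)*V(11, -10) = -53*139/96*4 = -7367/96*4 = -7367/24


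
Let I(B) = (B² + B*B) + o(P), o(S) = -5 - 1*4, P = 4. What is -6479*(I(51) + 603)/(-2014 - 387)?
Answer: 5364612/343 ≈ 15640.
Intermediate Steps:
o(S) = -9 (o(S) = -5 - 4 = -9)
I(B) = -9 + 2*B² (I(B) = (B² + B*B) - 9 = (B² + B²) - 9 = 2*B² - 9 = -9 + 2*B²)
-6479*(I(51) + 603)/(-2014 - 387) = -6479*((-9 + 2*51²) + 603)/(-2014 - 387) = -6479/((-2401/((-9 + 2*2601) + 603))) = -6479/((-2401/((-9 + 5202) + 603))) = -6479/((-2401/(5193 + 603))) = -6479/((-2401/5796)) = -6479/((-2401*1/5796)) = -6479/(-343/828) = -6479*(-828/343) = 5364612/343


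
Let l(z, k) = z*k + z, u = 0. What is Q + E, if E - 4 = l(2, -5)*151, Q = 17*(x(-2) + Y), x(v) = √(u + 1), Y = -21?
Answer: -1544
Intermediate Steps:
l(z, k) = z + k*z (l(z, k) = k*z + z = z + k*z)
x(v) = 1 (x(v) = √(0 + 1) = √1 = 1)
Q = -340 (Q = 17*(1 - 21) = 17*(-20) = -340)
E = -1204 (E = 4 + (2*(1 - 5))*151 = 4 + (2*(-4))*151 = 4 - 8*151 = 4 - 1208 = -1204)
Q + E = -340 - 1204 = -1544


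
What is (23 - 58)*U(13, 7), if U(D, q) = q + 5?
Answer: -420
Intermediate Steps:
U(D, q) = 5 + q
(23 - 58)*U(13, 7) = (23 - 58)*(5 + 7) = -35*12 = -420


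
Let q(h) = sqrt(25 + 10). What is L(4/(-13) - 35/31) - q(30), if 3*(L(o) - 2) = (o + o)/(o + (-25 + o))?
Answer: 22852/11233 - sqrt(35) ≈ -3.8817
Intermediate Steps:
q(h) = sqrt(35)
L(o) = 2 + 2*o/(3*(-25 + 2*o)) (L(o) = 2 + ((o + o)/(o + (-25 + o)))/3 = 2 + ((2*o)/(-25 + 2*o))/3 = 2 + (2*o/(-25 + 2*o))/3 = 2 + 2*o/(3*(-25 + 2*o)))
L(4/(-13) - 35/31) - q(30) = 2*(-75 + 7*(4/(-13) - 35/31))/(3*(-25 + 2*(4/(-13) - 35/31))) - sqrt(35) = 2*(-75 + 7*(4*(-1/13) - 35*1/31))/(3*(-25 + 2*(4*(-1/13) - 35*1/31))) - sqrt(35) = 2*(-75 + 7*(-4/13 - 35/31))/(3*(-25 + 2*(-4/13 - 35/31))) - sqrt(35) = 2*(-75 + 7*(-579/403))/(3*(-25 + 2*(-579/403))) - sqrt(35) = 2*(-75 - 4053/403)/(3*(-25 - 1158/403)) - sqrt(35) = (2/3)*(-34278/403)/(-11233/403) - sqrt(35) = (2/3)*(-403/11233)*(-34278/403) - sqrt(35) = 22852/11233 - sqrt(35)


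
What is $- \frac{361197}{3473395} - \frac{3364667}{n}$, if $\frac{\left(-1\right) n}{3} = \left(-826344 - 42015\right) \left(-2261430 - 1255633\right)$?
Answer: $- \frac{3309354664823660182}{31824008889771419145} \approx -0.10399$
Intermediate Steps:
$n = -9162219928851$ ($n = - 3 \left(-826344 - 42015\right) \left(-2261430 - 1255633\right) = - 3 \left(\left(-868359\right) \left(-3517063\right)\right) = \left(-3\right) 3054073309617 = -9162219928851$)
$- \frac{361197}{3473395} - \frac{3364667}{n} = - \frac{361197}{3473395} - \frac{3364667}{-9162219928851} = \left(-361197\right) \frac{1}{3473395} - - \frac{3364667}{9162219928851} = - \frac{361197}{3473395} + \frac{3364667}{9162219928851} = - \frac{3309354664823660182}{31824008889771419145}$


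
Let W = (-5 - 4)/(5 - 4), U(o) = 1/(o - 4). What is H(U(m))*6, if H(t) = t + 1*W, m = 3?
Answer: -60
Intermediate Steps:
U(o) = 1/(-4 + o)
W = -9 (W = -9/1 = -9*1 = -9)
H(t) = -9 + t (H(t) = t + 1*(-9) = t - 9 = -9 + t)
H(U(m))*6 = (-9 + 1/(-4 + 3))*6 = (-9 + 1/(-1))*6 = (-9 - 1)*6 = -10*6 = -60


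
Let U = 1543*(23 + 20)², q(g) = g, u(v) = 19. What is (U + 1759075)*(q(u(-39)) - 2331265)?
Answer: -10751897714172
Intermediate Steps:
U = 2853007 (U = 1543*43² = 1543*1849 = 2853007)
(U + 1759075)*(q(u(-39)) - 2331265) = (2853007 + 1759075)*(19 - 2331265) = 4612082*(-2331246) = -10751897714172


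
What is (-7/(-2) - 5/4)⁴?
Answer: 6561/256 ≈ 25.629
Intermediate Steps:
(-7/(-2) - 5/4)⁴ = (-7*(-½) - 5*¼)⁴ = (7/2 - 5/4)⁴ = (9/4)⁴ = 6561/256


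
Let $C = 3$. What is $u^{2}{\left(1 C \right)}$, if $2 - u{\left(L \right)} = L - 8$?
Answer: $49$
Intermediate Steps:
$u{\left(L \right)} = 10 - L$ ($u{\left(L \right)} = 2 - \left(L - 8\right) = 2 - \left(-8 + L\right) = 10 - L$)
$u^{2}{\left(1 C \right)} = \left(10 - 1 \cdot 3\right)^{2} = \left(10 - 3\right)^{2} = 7^{2} = 49$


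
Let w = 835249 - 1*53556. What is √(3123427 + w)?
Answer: 4*√244070 ≈ 1976.1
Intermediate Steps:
w = 781693 (w = 835249 - 53556 = 781693)
√(3123427 + w) = √(3123427 + 781693) = √3905120 = 4*√244070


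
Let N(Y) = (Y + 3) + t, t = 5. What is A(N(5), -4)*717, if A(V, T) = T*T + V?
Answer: 20793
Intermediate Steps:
N(Y) = 8 + Y (N(Y) = (Y + 3) + 5 = (3 + Y) + 5 = 8 + Y)
A(V, T) = V + T² (A(V, T) = T² + V = V + T²)
A(N(5), -4)*717 = ((8 + 5) + (-4)²)*717 = (13 + 16)*717 = 29*717 = 20793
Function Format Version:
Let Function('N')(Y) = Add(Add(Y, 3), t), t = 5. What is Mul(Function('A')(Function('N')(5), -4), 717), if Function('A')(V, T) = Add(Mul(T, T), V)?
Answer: 20793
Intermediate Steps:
Function('N')(Y) = Add(8, Y) (Function('N')(Y) = Add(Add(Y, 3), 5) = Add(Add(3, Y), 5) = Add(8, Y))
Function('A')(V, T) = Add(V, Pow(T, 2)) (Function('A')(V, T) = Add(Pow(T, 2), V) = Add(V, Pow(T, 2)))
Mul(Function('A')(Function('N')(5), -4), 717) = Mul(Add(Add(8, 5), Pow(-4, 2)), 717) = Mul(Add(13, 16), 717) = Mul(29, 717) = 20793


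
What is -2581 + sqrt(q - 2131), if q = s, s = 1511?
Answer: -2581 + 2*I*sqrt(155) ≈ -2581.0 + 24.9*I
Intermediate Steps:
q = 1511
-2581 + sqrt(q - 2131) = -2581 + sqrt(1511 - 2131) = -2581 + sqrt(-620) = -2581 + 2*I*sqrt(155)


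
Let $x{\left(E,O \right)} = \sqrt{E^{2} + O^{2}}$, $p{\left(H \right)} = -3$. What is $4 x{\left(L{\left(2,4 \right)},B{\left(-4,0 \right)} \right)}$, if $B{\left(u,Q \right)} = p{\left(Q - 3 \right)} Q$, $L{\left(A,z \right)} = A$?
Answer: $8$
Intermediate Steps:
$B{\left(u,Q \right)} = - 3 Q$
$4 x{\left(L{\left(2,4 \right)},B{\left(-4,0 \right)} \right)} = 4 \sqrt{2^{2} + \left(\left(-3\right) 0\right)^{2}} = 4 \sqrt{4 + 0^{2}} = 4 \sqrt{4 + 0} = 4 \sqrt{4} = 4 \cdot 2 = 8$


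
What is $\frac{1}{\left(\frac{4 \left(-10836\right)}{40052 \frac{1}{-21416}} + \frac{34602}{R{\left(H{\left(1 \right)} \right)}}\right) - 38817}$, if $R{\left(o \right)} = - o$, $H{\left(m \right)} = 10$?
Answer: $- \frac{50065}{956289138} \approx -5.2353 \cdot 10^{-5}$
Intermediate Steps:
$\frac{1}{\left(\frac{4 \left(-10836\right)}{40052 \frac{1}{-21416}} + \frac{34602}{R{\left(H{\left(1 \right)} \right)}}\right) - 38817} = \frac{1}{\left(\frac{4 \left(-10836\right)}{40052 \frac{1}{-21416}} + \frac{34602}{\left(-1\right) 10}\right) - 38817} = \frac{1}{\left(- \frac{43344}{40052 \left(- \frac{1}{21416}\right)} + \frac{34602}{-10}\right) - 38817} = \frac{1}{\left(- \frac{43344}{- \frac{10013}{5354}} + 34602 \left(- \frac{1}{10}\right)\right) - 38817} = \frac{1}{\left(\left(-43344\right) \left(- \frac{5354}{10013}\right) - \frac{17301}{5}\right) - 38817} = \frac{1}{\left(\frac{232063776}{10013} - \frac{17301}{5}\right) - 38817} = \frac{1}{\frac{987083967}{50065} - 38817} = \frac{1}{- \frac{956289138}{50065}} = - \frac{50065}{956289138}$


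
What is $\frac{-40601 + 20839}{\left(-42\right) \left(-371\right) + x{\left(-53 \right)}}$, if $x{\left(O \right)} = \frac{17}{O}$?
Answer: $- \frac{1047386}{825829} \approx -1.2683$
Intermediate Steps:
$\frac{-40601 + 20839}{\left(-42\right) \left(-371\right) + x{\left(-53 \right)}} = \frac{-40601 + 20839}{\left(-42\right) \left(-371\right) + \frac{17}{-53}} = - \frac{19762}{15582 + 17 \left(- \frac{1}{53}\right)} = - \frac{19762}{15582 - \frac{17}{53}} = - \frac{19762}{\frac{825829}{53}} = \left(-19762\right) \frac{53}{825829} = - \frac{1047386}{825829}$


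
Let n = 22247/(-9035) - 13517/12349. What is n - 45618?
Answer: -5090143776168/111573215 ≈ -45622.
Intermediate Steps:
n = -396854298/111573215 (n = 22247*(-1/9035) - 13517*1/12349 = -22247/9035 - 13517/12349 = -396854298/111573215 ≈ -3.5569)
n - 45618 = -396854298/111573215 - 45618 = -5090143776168/111573215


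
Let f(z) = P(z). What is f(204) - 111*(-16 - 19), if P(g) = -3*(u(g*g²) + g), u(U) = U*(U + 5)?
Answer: -216223311840375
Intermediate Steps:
u(U) = U*(5 + U)
P(g) = -3*g - 3*g³*(5 + g³) (P(g) = -3*((g*g²)*(5 + g*g²) + g) = -3*(g³*(5 + g³) + g) = -3*(g + g³*(5 + g³)) = -3*g - 3*g³*(5 + g³))
f(z) = 3*z*(-1 + z²*(-5 - z³))
f(204) - 111*(-16 - 19) = 3*204*(-1 + 204²*(-5 - 1*204³)) - 111*(-16 - 19) = 3*204*(-1 + 41616*(-5 - 1*8489664)) - 111*(-35) = 3*204*(-1 + 41616*(-5 - 8489664)) - 1*(-3885) = 3*204*(-1 + 41616*(-8489669)) + 3885 = 3*204*(-1 - 353306065104) + 3885 = 3*204*(-353306065105) + 3885 = -216223311844260 + 3885 = -216223311840375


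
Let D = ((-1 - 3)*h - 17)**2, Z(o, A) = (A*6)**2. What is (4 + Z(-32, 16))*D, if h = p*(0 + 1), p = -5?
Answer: 82980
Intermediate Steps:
h = -5 (h = -5*(0 + 1) = -5*1 = -5)
Z(o, A) = 36*A**2 (Z(o, A) = (6*A)**2 = 36*A**2)
D = 9 (D = ((-1 - 3)*(-5) - 17)**2 = (-4*(-5) - 17)**2 = (20 - 17)**2 = 3**2 = 9)
(4 + Z(-32, 16))*D = (4 + 36*16**2)*9 = (4 + 36*256)*9 = (4 + 9216)*9 = 9220*9 = 82980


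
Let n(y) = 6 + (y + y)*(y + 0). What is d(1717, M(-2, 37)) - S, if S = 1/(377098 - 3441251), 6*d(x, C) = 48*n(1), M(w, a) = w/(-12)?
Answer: 196105793/3064153 ≈ 64.000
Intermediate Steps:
n(y) = 6 + 2*y² (n(y) = 6 + (2*y)*y = 6 + 2*y²)
M(w, a) = -w/12 (M(w, a) = w*(-1/12) = -w/12)
d(x, C) = 64 (d(x, C) = (48*(6 + 2*1²))/6 = (48*(6 + 2*1))/6 = (48*(6 + 2))/6 = (48*8)/6 = (⅙)*384 = 64)
S = -1/3064153 (S = 1/(-3064153) = -1/3064153 ≈ -3.2635e-7)
d(1717, M(-2, 37)) - S = 64 - 1*(-1/3064153) = 64 + 1/3064153 = 196105793/3064153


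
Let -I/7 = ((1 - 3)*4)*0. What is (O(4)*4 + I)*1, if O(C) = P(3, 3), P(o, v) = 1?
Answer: 4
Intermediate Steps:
O(C) = 1
I = 0 (I = -7*(1 - 3)*4*0 = -7*(-2*4)*0 = -(-56)*0 = -7*0 = 0)
(O(4)*4 + I)*1 = (1*4 + 0)*1 = (4 + 0)*1 = 4*1 = 4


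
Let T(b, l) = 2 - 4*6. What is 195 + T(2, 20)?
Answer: 173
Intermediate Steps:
T(b, l) = -22 (T(b, l) = 2 - 24 = -22)
195 + T(2, 20) = 195 - 22 = 173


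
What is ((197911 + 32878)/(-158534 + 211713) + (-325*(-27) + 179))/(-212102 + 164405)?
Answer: -476395555/2536478763 ≈ -0.18782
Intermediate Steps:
((197911 + 32878)/(-158534 + 211713) + (-325*(-27) + 179))/(-212102 + 164405) = (230789/53179 + (8775 + 179))/(-47697) = (230789*(1/53179) + 8954)*(-1/47697) = (230789/53179 + 8954)*(-1/47697) = (476395555/53179)*(-1/47697) = -476395555/2536478763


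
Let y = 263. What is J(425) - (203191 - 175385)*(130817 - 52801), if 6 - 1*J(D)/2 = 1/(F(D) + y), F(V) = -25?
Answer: -258148233197/119 ≈ -2.1693e+9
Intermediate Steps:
J(D) = 1427/119 (J(D) = 12 - 2/(-25 + 263) = 12 - 2/238 = 12 - 2*1/238 = 12 - 1/119 = 1427/119)
J(425) - (203191 - 175385)*(130817 - 52801) = 1427/119 - (203191 - 175385)*(130817 - 52801) = 1427/119 - 27806*78016 = 1427/119 - 1*2169312896 = 1427/119 - 2169312896 = -258148233197/119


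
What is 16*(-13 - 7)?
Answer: -320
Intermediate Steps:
16*(-13 - 7) = 16*(-20) = -320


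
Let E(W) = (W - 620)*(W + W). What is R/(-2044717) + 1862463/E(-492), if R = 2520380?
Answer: 350129932977/745781899712 ≈ 0.46948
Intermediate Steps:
E(W) = 2*W*(-620 + W) (E(W) = (-620 + W)*(2*W) = 2*W*(-620 + W))
R/(-2044717) + 1862463/E(-492) = 2520380/(-2044717) + 1862463/((2*(-492)*(-620 - 492))) = 2520380*(-1/2044717) + 1862463/((2*(-492)*(-1112))) = -2520380/2044717 + 1862463/1094208 = -2520380/2044717 + 1862463*(1/1094208) = -2520380/2044717 + 620821/364736 = 350129932977/745781899712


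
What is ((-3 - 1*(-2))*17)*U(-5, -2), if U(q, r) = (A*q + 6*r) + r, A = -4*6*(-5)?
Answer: 10438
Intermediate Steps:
A = 120 (A = -24*(-5) = 120)
U(q, r) = 7*r + 120*q (U(q, r) = (120*q + 6*r) + r = (6*r + 120*q) + r = 7*r + 120*q)
((-3 - 1*(-2))*17)*U(-5, -2) = ((-3 - 1*(-2))*17)*(7*(-2) + 120*(-5)) = ((-3 + 2)*17)*(-14 - 600) = -1*17*(-614) = -17*(-614) = 10438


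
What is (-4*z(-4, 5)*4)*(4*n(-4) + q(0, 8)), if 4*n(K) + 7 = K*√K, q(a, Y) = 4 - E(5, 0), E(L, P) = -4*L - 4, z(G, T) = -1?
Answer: 336 - 128*I ≈ 336.0 - 128.0*I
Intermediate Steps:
E(L, P) = -4 - 4*L
q(a, Y) = 28 (q(a, Y) = 4 - (-4 - 4*5) = 4 - (-4 - 20) = 4 - 1*(-24) = 4 + 24 = 28)
n(K) = -7/4 + K^(3/2)/4 (n(K) = -7/4 + (K*√K)/4 = -7/4 + K^(3/2)/4)
(-4*z(-4, 5)*4)*(4*n(-4) + q(0, 8)) = (-4*(-1)*4)*(4*(-7/4 + (-4)^(3/2)/4) + 28) = (4*4)*(4*(-7/4 + (-8*I)/4) + 28) = 16*(4*(-7/4 - 2*I) + 28) = 16*((-7 - 8*I) + 28) = 16*(21 - 8*I) = 336 - 128*I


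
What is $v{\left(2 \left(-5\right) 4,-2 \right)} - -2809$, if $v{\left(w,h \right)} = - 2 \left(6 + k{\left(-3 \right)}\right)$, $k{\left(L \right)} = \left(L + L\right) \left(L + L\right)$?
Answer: $2725$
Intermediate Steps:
$k{\left(L \right)} = 4 L^{2}$ ($k{\left(L \right)} = 2 L 2 L = 4 L^{2}$)
$v{\left(w,h \right)} = -84$ ($v{\left(w,h \right)} = - 2 \left(6 + 4 \left(-3\right)^{2}\right) = - 2 \left(6 + 4 \cdot 9\right) = - 2 \left(6 + 36\right) = \left(-2\right) 42 = -84$)
$v{\left(2 \left(-5\right) 4,-2 \right)} - -2809 = -84 - -2809 = -84 + 2809 = 2725$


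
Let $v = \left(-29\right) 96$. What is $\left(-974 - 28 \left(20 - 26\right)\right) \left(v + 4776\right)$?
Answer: $-1605552$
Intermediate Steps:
$v = -2784$
$\left(-974 - 28 \left(20 - 26\right)\right) \left(v + 4776\right) = \left(-974 - 28 \left(20 - 26\right)\right) \left(-2784 + 4776\right) = \left(-974 - -168\right) 1992 = \left(-974 + 168\right) 1992 = \left(-806\right) 1992 = -1605552$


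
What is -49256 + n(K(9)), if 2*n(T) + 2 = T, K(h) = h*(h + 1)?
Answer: -49212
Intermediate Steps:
K(h) = h*(1 + h)
n(T) = -1 + T/2
-49256 + n(K(9)) = -49256 + (-1 + (9*(1 + 9))/2) = -49256 + (-1 + (9*10)/2) = -49256 + (-1 + (1/2)*90) = -49256 + (-1 + 45) = -49256 + 44 = -49212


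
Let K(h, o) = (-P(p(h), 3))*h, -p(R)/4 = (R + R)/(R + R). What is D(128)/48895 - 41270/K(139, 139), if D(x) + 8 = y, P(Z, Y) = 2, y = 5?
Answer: 1008947908/6796405 ≈ 148.45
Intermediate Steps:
p(R) = -4 (p(R) = -4*(R + R)/(R + R) = -4*2*R/(2*R) = -4*2*R*1/(2*R) = -4*1 = -4)
K(h, o) = -2*h (K(h, o) = (-1*2)*h = -2*h)
D(x) = -3 (D(x) = -8 + 5 = -3)
D(128)/48895 - 41270/K(139, 139) = -3/48895 - 41270/((-2*139)) = -3*1/48895 - 41270/(-278) = -3/48895 - 41270*(-1/278) = -3/48895 + 20635/139 = 1008947908/6796405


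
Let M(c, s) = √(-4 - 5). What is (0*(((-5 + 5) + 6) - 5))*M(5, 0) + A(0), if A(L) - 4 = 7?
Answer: 11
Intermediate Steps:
M(c, s) = 3*I (M(c, s) = √(-9) = 3*I)
A(L) = 11 (A(L) = 4 + 7 = 11)
(0*(((-5 + 5) + 6) - 5))*M(5, 0) + A(0) = (0*(((-5 + 5) + 6) - 5))*(3*I) + 11 = (0*((0 + 6) - 5))*(3*I) + 11 = (0*(6 - 5))*(3*I) + 11 = (0*1)*(3*I) + 11 = 0*(3*I) + 11 = 0 + 11 = 11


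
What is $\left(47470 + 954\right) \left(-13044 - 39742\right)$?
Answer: $-2556109264$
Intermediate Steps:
$\left(47470 + 954\right) \left(-13044 - 39742\right) = 48424 \left(-52786\right) = -2556109264$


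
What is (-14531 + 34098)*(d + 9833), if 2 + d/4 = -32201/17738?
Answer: 1703767624541/8869 ≈ 1.9210e+8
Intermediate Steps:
d = -135354/8869 (d = -8 + 4*(-32201/17738) = -8 - 64402/8869 = -135354/8869 ≈ -15.261)
(-14531 + 34098)*(d + 9833) = (-14531 + 34098)*(-135354/8869 + 9833) = 19567*(87073523/8869) = 1703767624541/8869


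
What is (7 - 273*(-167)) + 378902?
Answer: 424500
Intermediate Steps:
(7 - 273*(-167)) + 378902 = (7 + 45591) + 378902 = 45598 + 378902 = 424500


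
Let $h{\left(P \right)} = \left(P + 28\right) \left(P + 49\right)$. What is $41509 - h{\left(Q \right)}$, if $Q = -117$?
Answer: $35457$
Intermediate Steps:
$h{\left(P \right)} = \left(28 + P\right) \left(49 + P\right)$
$41509 - h{\left(Q \right)} = 41509 - \left(1372 + \left(-117\right)^{2} + 77 \left(-117\right)\right) = 41509 - \left(1372 + 13689 - 9009\right) = 41509 - 6052 = 35457$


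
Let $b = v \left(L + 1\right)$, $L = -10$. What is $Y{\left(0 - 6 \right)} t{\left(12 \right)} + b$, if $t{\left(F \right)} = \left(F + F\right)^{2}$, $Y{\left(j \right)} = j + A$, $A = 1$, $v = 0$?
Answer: $-2880$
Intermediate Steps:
$Y{\left(j \right)} = 1 + j$ ($Y{\left(j \right)} = j + 1 = 1 + j$)
$b = 0$ ($b = 0 \left(-10 + 1\right) = 0 \left(-9\right) = 0$)
$t{\left(F \right)} = 4 F^{2}$ ($t{\left(F \right)} = \left(2 F\right)^{2} = 4 F^{2}$)
$Y{\left(0 - 6 \right)} t{\left(12 \right)} + b = \left(1 + \left(0 - 6\right)\right) 4 \cdot 12^{2} + 0 = \left(1 - 6\right) 4 \cdot 144 + 0 = \left(-5\right) 576 + 0 = -2880 + 0 = -2880$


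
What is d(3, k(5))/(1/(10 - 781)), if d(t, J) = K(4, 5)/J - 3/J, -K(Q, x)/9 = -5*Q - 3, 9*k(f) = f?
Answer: -1415556/5 ≈ -2.8311e+5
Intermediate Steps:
k(f) = f/9
K(Q, x) = 27 + 45*Q (K(Q, x) = -9*(-5*Q - 3) = -9*(-3 - 5*Q) = 27 + 45*Q)
d(t, J) = 204/J (d(t, J) = (27 + 45*4)/J - 3/J = (27 + 180)/J - 3/J = 207/J - 3/J = 204/J)
d(3, k(5))/(1/(10 - 781)) = (204/(((1/9)*5)))/(1/(10 - 781)) = (204/(5/9))/(1/(-771)) = (204*(9/5))/(-1/771) = (1836/5)*(-771) = -1415556/5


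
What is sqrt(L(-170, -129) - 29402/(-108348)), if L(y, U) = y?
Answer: I*sqrt(498123374946)/54174 ≈ 13.028*I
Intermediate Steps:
sqrt(L(-170, -129) - 29402/(-108348)) = sqrt(-170 - 29402/(-108348)) = sqrt(-170 - 29402*(-1/108348)) = sqrt(-170 + 14701/54174) = sqrt(-9194879/54174) = I*sqrt(498123374946)/54174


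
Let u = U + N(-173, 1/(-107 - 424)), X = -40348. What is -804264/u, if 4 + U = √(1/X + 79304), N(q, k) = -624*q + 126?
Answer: -1169016423674176/157087005206619 + 536176*√32275956837817/157087005206619 ≈ -7.4224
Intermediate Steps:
N(q, k) = 126 - 624*q
U = -4 + √32275956837817/20174 (U = -4 + √(1/(-40348) + 79304) = -4 + √(-1/40348 + 79304) = -4 + √(3199757791/40348) = -4 + √32275956837817/20174 ≈ 277.61)
u = 108074 + √32275956837817/20174 (u = (-4 + √32275956837817/20174) + (126 - 624*(-173)) = (-4 + √32275956837817/20174) + (126 + 107952) = (-4 + √32275956837817/20174) + 108078 = 108074 + √32275956837817/20174 ≈ 1.0836e+5)
-804264/u = -804264/(108074 + √32275956837817/20174)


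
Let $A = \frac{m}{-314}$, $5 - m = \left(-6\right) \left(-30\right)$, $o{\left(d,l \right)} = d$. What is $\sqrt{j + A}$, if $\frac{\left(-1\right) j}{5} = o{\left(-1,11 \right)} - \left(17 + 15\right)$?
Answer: $\frac{\sqrt{16323290}}{314} \approx 12.867$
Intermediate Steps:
$m = -175$ ($m = 5 - \left(-6\right) \left(-30\right) = 5 - 180 = -175$)
$A = \frac{175}{314}$ ($A = - \frac{175}{-314} = \left(-175\right) \left(- \frac{1}{314}\right) = \frac{175}{314} \approx 0.55732$)
$j = 165$ ($j = - 5 \left(-1 - \left(17 + 15\right)\right) = - 5 \left(-1 - 32\right) = \left(-5\right) \left(-33\right) = 165$)
$\sqrt{j + A} = \sqrt{165 + \frac{175}{314}} = \sqrt{\frac{51985}{314}} = \frac{\sqrt{16323290}}{314}$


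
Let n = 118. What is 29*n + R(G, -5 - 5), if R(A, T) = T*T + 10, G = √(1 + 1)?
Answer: 3532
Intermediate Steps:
G = √2 ≈ 1.4142
R(A, T) = 10 + T² (R(A, T) = T² + 10 = 10 + T²)
29*n + R(G, -5 - 5) = 29*118 + (10 + (-5 - 5)²) = 3422 + (10 + (-10)²) = 3422 + (10 + 100) = 3422 + 110 = 3532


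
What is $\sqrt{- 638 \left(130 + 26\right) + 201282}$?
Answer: $3 \sqrt{11306} \approx 318.99$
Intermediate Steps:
$\sqrt{- 638 \left(130 + 26\right) + 201282} = \sqrt{\left(-638\right) 156 + 201282} = \sqrt{-99528 + 201282} = \sqrt{101754} = 3 \sqrt{11306}$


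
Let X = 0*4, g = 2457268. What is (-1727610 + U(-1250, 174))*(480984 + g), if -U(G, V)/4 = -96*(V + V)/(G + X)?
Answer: -3172792283320632/625 ≈ -5.0765e+12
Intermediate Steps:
X = 0
U(G, V) = 768*V/G (U(G, V) = -(-384)*(V + V)/(G + 0) = -(-384)*(2*V)/G = -(-384)*2*V/G = -(-768)*V/G = 768*V/G)
(-1727610 + U(-1250, 174))*(480984 + g) = (-1727610 + 768*174/(-1250))*(480984 + 2457268) = (-1727610 + 768*174*(-1/1250))*2938252 = (-1727610 - 66816/625)*2938252 = -1079823066/625*2938252 = -3172792283320632/625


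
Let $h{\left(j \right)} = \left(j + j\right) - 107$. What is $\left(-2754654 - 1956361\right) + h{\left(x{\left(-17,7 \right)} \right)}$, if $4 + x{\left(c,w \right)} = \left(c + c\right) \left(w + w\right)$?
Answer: $-4712082$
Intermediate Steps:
$x{\left(c,w \right)} = -4 + 4 c w$ ($x{\left(c,w \right)} = -4 + \left(c + c\right) \left(w + w\right) = -4 + 2 c 2 w = -4 + 4 c w$)
$h{\left(j \right)} = -107 + 2 j$ ($h{\left(j \right)} = 2 j - 107 = -107 + 2 j$)
$\left(-2754654 - 1956361\right) + h{\left(x{\left(-17,7 \right)} \right)} = \left(-2754654 - 1956361\right) + \left(-107 + 2 \left(-4 + 4 \left(-17\right) 7\right)\right) = -4711015 + \left(-107 + 2 \left(-4 - 476\right)\right) = -4711015 + \left(-107 + 2 \left(-480\right)\right) = -4711015 - 1067 = -4712082$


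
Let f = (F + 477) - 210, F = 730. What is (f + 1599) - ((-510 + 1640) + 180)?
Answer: 1286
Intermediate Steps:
f = 997 (f = (730 + 477) - 210 = 1207 - 210 = 997)
(f + 1599) - ((-510 + 1640) + 180) = (997 + 1599) - ((-510 + 1640) + 180) = 2596 - (1130 + 180) = 2596 - 1*1310 = 2596 - 1310 = 1286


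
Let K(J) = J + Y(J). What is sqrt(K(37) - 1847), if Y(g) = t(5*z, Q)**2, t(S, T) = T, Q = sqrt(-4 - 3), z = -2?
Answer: I*sqrt(1817) ≈ 42.626*I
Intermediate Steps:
Q = I*sqrt(7) (Q = sqrt(-7) = I*sqrt(7) ≈ 2.6458*I)
Y(g) = -7 (Y(g) = (I*sqrt(7))**2 = -7)
K(J) = -7 + J (K(J) = J - 7 = -7 + J)
sqrt(K(37) - 1847) = sqrt((-7 + 37) - 1847) = sqrt(30 - 1847) = sqrt(-1817) = I*sqrt(1817)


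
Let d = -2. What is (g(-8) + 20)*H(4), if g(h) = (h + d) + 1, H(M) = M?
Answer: 44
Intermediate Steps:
g(h) = -1 + h (g(h) = (h - 2) + 1 = (-2 + h) + 1 = -1 + h)
(g(-8) + 20)*H(4) = ((-1 - 8) + 20)*4 = (-9 + 20)*4 = 11*4 = 44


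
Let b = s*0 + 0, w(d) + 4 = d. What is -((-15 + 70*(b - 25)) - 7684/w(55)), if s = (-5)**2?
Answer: 5747/3 ≈ 1915.7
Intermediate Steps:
s = 25
w(d) = -4 + d
b = 0 (b = 25*0 + 0 = 0 + 0 = 0)
-((-15 + 70*(b - 25)) - 7684/w(55)) = -((-15 + 70*(0 - 25)) - 7684/(-4 + 55)) = -((-15 + 70*(-25)) - 7684/51) = -((-15 - 1750) - 7684/51) = -(-1765 - 1*452/3) = -(-1765 - 452/3) = -1*(-5747/3) = 5747/3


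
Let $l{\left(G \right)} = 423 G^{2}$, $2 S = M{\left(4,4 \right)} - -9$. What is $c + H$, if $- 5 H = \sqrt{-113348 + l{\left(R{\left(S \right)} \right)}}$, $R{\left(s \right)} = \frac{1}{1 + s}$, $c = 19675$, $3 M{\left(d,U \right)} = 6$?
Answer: $19675 - \frac{2 i \sqrt{4788530}}{65} \approx 19675.0 - 67.331 i$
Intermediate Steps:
$M{\left(d,U \right)} = 2$ ($M{\left(d,U \right)} = \frac{1}{3} \cdot 6 = 2$)
$S = \frac{11}{2}$ ($S = \frac{2 - -9}{2} = \frac{2 + 9}{2} = \frac{1}{2} \cdot 11 = \frac{11}{2} \approx 5.5$)
$H = - \frac{2 i \sqrt{4788530}}{65}$ ($H = - \frac{\sqrt{-113348 + 423 \left(\frac{1}{1 + \frac{11}{2}}\right)^{2}}}{5} = - \frac{\sqrt{-113348 + 423 \left(\frac{1}{\frac{13}{2}}\right)^{2}}}{5} = - \frac{\sqrt{-113348 + 423 \left(\frac{2}{13}\right)^{2}}}{5} = - \frac{\sqrt{-113348 + 423 \cdot \frac{4}{169}}}{5} = - \frac{\sqrt{-113348 + \frac{1692}{169}}}{5} = - \frac{\sqrt{- \frac{19154120}{169}}}{5} = - \frac{\frac{2}{13} i \sqrt{4788530}}{5} = - \frac{2 i \sqrt{4788530}}{65} \approx - 67.331 i$)
$c + H = 19675 - \frac{2 i \sqrt{4788530}}{65}$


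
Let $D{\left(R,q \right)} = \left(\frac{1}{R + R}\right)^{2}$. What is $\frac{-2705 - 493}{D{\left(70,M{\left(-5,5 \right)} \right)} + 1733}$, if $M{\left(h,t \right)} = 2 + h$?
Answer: $- \frac{20893600}{11322267} \approx -1.8454$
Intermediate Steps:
$D{\left(R,q \right)} = \frac{1}{4 R^{2}}$ ($D{\left(R,q \right)} = \left(\frac{1}{2 R}\right)^{2} = \frac{1}{4 R^{2}}$)
$\frac{-2705 - 493}{D{\left(70,M{\left(-5,5 \right)} \right)} + 1733} = \frac{-2705 - 493}{\frac{1}{4 \cdot 4900} + 1733} = - \frac{3198}{\frac{1}{4} \cdot \frac{1}{4900} + 1733} = - \frac{3198}{\frac{1}{19600} + 1733} = - \frac{3198}{\frac{33966801}{19600}} = \left(-3198\right) \frac{19600}{33966801} = - \frac{20893600}{11322267}$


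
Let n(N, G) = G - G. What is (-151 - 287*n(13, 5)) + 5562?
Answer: 5411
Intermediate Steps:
n(N, G) = 0
(-151 - 287*n(13, 5)) + 5562 = (-151 - 287*0) + 5562 = (-151 + 0) + 5562 = -151 + 5562 = 5411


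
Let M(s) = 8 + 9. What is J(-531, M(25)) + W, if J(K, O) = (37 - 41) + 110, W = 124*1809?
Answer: 224422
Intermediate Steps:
W = 224316
M(s) = 17
J(K, O) = 106 (J(K, O) = -4 + 110 = 106)
J(-531, M(25)) + W = 106 + 224316 = 224422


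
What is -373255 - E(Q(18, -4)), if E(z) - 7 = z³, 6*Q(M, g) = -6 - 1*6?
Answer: -373254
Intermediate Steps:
Q(M, g) = -2 (Q(M, g) = (-6 - 1*6)/6 = (-6 - 6)/6 = (⅙)*(-12) = -2)
E(z) = 7 + z³
-373255 - E(Q(18, -4)) = -373255 - (7 + (-2)³) = -373255 - (7 - 8) = -373255 - 1*(-1) = -373255 + 1 = -373254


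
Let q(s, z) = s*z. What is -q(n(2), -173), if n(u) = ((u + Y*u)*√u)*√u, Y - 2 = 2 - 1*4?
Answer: 692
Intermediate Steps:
Y = 0 (Y = 2 + (2 - 1*4) = 2 + (2 - 4) = 2 - 2 = 0)
n(u) = u² (n(u) = ((u + 0*u)*√u)*√u = ((u + 0)*√u)*√u = (u*√u)*√u = u^(3/2)*√u = u²)
-q(n(2), -173) = -2²*(-173) = -4*(-173) = -1*(-692) = 692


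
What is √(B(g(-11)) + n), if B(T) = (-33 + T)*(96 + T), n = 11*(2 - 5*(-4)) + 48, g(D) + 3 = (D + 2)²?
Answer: 2*√2030 ≈ 90.111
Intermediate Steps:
g(D) = -3 + (2 + D)² (g(D) = -3 + (D + 2)² = -3 + (2 + D)²)
n = 290 (n = 11*(2 + 20) + 48 = 11*22 + 48 = 242 + 48 = 290)
√(B(g(-11)) + n) = √((-3168 + (-3 + (2 - 11)²)² + 63*(-3 + (2 - 11)²)) + 290) = √((-3168 + (-3 + (-9)²)² + 63*(-3 + (-9)²)) + 290) = √((-3168 + (-3 + 81)² + 63*(-3 + 81)) + 290) = √((-3168 + 78² + 63*78) + 290) = √((-3168 + 6084 + 4914) + 290) = √(7830 + 290) = √8120 = 2*√2030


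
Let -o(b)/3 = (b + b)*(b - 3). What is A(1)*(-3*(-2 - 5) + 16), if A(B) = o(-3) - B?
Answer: -4033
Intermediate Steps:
o(b) = -6*b*(-3 + b) (o(b) = -3*(b + b)*(b - 3) = -3*2*b*(-3 + b) = -6*b*(-3 + b))
A(B) = -108 - B (A(B) = 6*(-3)*(3 - 1*(-3)) - B = 6*(-3)*(3 + 3) - B = 6*(-3)*6 - B = -108 - B)
A(1)*(-3*(-2 - 5) + 16) = (-108 - 1*1)*(-3*(-2 - 5) + 16) = (-108 - 1)*(-3*(-7) + 16) = -109*(21 + 16) = -109*37 = -4033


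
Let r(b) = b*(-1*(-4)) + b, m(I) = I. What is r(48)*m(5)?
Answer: 1200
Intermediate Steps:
r(b) = 5*b (r(b) = b*4 + b = 4*b + b = 5*b)
r(48)*m(5) = (5*48)*5 = 240*5 = 1200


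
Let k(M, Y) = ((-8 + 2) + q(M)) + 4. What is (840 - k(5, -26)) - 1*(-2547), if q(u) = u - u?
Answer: 3389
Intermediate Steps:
q(u) = 0
k(M, Y) = -2 (k(M, Y) = ((-8 + 2) + 0) + 4 = (-6 + 0) + 4 = -6 + 4 = -2)
(840 - k(5, -26)) - 1*(-2547) = (840 - 1*(-2)) - 1*(-2547) = (840 + 2) + 2547 = 842 + 2547 = 3389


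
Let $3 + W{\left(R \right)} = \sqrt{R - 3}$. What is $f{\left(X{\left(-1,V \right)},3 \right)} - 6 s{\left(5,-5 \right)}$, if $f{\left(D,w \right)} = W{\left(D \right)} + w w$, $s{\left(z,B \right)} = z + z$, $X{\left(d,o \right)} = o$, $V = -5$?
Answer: $-54 + 2 i \sqrt{2} \approx -54.0 + 2.8284 i$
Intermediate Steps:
$W{\left(R \right)} = -3 + \sqrt{-3 + R}$ ($W{\left(R \right)} = -3 + \sqrt{R - 3} = -3 + \sqrt{-3 + R}$)
$s{\left(z,B \right)} = 2 z$
$f{\left(D,w \right)} = -3 + w^{2} + \sqrt{-3 + D}$ ($f{\left(D,w \right)} = \left(-3 + \sqrt{-3 + D}\right) + w w = \left(-3 + \sqrt{-3 + D}\right) + w^{2} = -3 + w^{2} + \sqrt{-3 + D}$)
$f{\left(X{\left(-1,V \right)},3 \right)} - 6 s{\left(5,-5 \right)} = \left(-3 + 3^{2} + \sqrt{-3 - 5}\right) - 6 \cdot 2 \cdot 5 = \left(-3 + 9 + \sqrt{-8}\right) - 60 = \left(-3 + 9 + 2 i \sqrt{2}\right) - 60 = \left(6 + 2 i \sqrt{2}\right) - 60 = -54 + 2 i \sqrt{2}$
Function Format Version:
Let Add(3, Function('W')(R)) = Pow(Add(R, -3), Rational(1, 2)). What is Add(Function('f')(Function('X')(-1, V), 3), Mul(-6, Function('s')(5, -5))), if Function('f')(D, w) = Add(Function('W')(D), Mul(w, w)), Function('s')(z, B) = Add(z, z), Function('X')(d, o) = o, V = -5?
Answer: Add(-54, Mul(2, I, Pow(2, Rational(1, 2)))) ≈ Add(-54.000, Mul(2.8284, I))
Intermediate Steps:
Function('W')(R) = Add(-3, Pow(Add(-3, R), Rational(1, 2))) (Function('W')(R) = Add(-3, Pow(Add(R, -3), Rational(1, 2))) = Add(-3, Pow(Add(-3, R), Rational(1, 2))))
Function('s')(z, B) = Mul(2, z)
Function('f')(D, w) = Add(-3, Pow(w, 2), Pow(Add(-3, D), Rational(1, 2))) (Function('f')(D, w) = Add(Add(-3, Pow(Add(-3, D), Rational(1, 2))), Mul(w, w)) = Add(Add(-3, Pow(Add(-3, D), Rational(1, 2))), Pow(w, 2)) = Add(-3, Pow(w, 2), Pow(Add(-3, D), Rational(1, 2))))
Add(Function('f')(Function('X')(-1, V), 3), Mul(-6, Function('s')(5, -5))) = Add(Add(-3, Pow(3, 2), Pow(Add(-3, -5), Rational(1, 2))), Mul(-6, Mul(2, 5))) = Add(Add(-3, 9, Pow(-8, Rational(1, 2))), Mul(-6, 10)) = Add(Add(-3, 9, Mul(2, I, Pow(2, Rational(1, 2)))), -60) = Add(Add(6, Mul(2, I, Pow(2, Rational(1, 2)))), -60) = Add(-54, Mul(2, I, Pow(2, Rational(1, 2))))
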